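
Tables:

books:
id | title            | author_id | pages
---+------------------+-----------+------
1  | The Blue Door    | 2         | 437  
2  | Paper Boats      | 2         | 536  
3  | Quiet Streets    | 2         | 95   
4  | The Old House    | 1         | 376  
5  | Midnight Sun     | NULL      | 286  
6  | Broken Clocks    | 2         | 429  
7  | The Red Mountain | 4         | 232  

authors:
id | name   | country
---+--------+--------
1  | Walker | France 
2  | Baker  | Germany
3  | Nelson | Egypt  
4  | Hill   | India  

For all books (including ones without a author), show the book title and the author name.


LEFT JOIN keeps every row from books (the left table); where author_id has no match in authors, the author columns become NULL. Walk through each book:
  - book 1 (The Blue Door): author_id=2 -> matches Baker
  - book 2 (Paper Boats): author_id=2 -> matches Baker
  - book 3 (Quiet Streets): author_id=2 -> matches Baker
  - book 4 (The Old House): author_id=1 -> matches Walker
  - book 5 (Midnight Sun): author_id=NULL, no match -> kept with NULL
  - book 6 (Broken Clocks): author_id=2 -> matches Baker
  - book 7 (The Red Mountain): author_id=4 -> matches Hill
All 7 rows appear; 1 has NULL author.

SQL:
SELECT a.title, b.name AS author
FROM books a
LEFT JOIN authors b ON a.author_id = b.id

Result:
title            | author
-----------------+-------
The Blue Door    | Baker 
Paper Boats      | Baker 
Quiet Streets    | Baker 
The Old House    | Walker
Midnight Sun     | NULL  
Broken Clocks    | Baker 
The Red Mountain | Hill  


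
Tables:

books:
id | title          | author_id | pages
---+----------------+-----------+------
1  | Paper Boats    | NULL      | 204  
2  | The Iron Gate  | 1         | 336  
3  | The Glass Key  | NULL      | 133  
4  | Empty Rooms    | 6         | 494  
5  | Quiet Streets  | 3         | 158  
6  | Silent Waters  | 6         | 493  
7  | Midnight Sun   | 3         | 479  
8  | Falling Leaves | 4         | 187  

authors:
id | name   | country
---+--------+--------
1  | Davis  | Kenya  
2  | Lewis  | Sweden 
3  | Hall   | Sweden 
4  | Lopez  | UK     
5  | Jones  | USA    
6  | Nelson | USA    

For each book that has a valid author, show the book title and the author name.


INNER JOIN keeps only books rows whose author_id matches an id in authors. Walk through each book:
  - book 1 (Paper Boats): author_id=NULL, no match -> dropped
  - book 2 (The Iron Gate): author_id=1 -> matches Davis
  - book 3 (The Glass Key): author_id=NULL, no match -> dropped
  - book 4 (Empty Rooms): author_id=6 -> matches Nelson
  - book 5 (Quiet Streets): author_id=3 -> matches Hall
  - book 6 (Silent Waters): author_id=6 -> matches Nelson
  - book 7 (Midnight Sun): author_id=3 -> matches Hall
  - book 8 (Falling Leaves): author_id=4 -> matches Lopez
So 2 of 8 rows are dropped.

SQL:
SELECT a.title, b.name AS author
FROM books a
INNER JOIN authors b ON a.author_id = b.id

Result:
title          | author
---------------+-------
The Iron Gate  | Davis 
Empty Rooms    | Nelson
Quiet Streets  | Hall  
Silent Waters  | Nelson
Midnight Sun   | Hall  
Falling Leaves | Lopez 


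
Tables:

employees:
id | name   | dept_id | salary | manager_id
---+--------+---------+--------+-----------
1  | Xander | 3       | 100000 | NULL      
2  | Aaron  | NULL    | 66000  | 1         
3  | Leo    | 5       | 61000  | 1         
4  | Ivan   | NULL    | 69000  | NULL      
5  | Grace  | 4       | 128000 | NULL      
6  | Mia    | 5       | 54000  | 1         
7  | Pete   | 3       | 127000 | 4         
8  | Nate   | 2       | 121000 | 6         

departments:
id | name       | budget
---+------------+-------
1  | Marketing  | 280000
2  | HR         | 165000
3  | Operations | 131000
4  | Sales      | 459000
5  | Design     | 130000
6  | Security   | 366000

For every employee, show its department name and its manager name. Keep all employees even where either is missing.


Two LEFT JOINs from the same base table employees: one to departments via dept_id, one to employees itself via manager_id. Both are LEFT so every employee is preserved.
Match against departments:
  - employee 1 (Xander): dept_id=3 -> matches Operations
  - employee 2 (Aaron): dept_id=NULL, no match -> kept with NULL
  - employee 3 (Leo): dept_id=5 -> matches Design
  - employee 4 (Ivan): dept_id=NULL, no match -> kept with NULL
  - employee 5 (Grace): dept_id=4 -> matches Sales
  - employee 6 (Mia): dept_id=5 -> matches Design
  - employee 7 (Pete): dept_id=3 -> matches Operations
  - employee 8 (Nate): dept_id=2 -> matches HR
Match against employees (self):
  - employee 1 (Xander): manager_id=NULL -> NULL
  - employee 2 (Aaron): manager_id=1 -> Xander
  - employee 3 (Leo): manager_id=1 -> Xander
  - employee 4 (Ivan): manager_id=NULL -> NULL
  - employee 5 (Grace): manager_id=NULL -> NULL
  - employee 6 (Mia): manager_id=1 -> Xander
  - employee 7 (Pete): manager_id=4 -> Ivan
  - employee 8 (Nate): manager_id=6 -> Mia

SQL:
SELECT a.name, b.name AS department, c.name AS manager
FROM employees a
LEFT JOIN departments b ON a.dept_id = b.id
LEFT JOIN employees c ON a.manager_id = c.id

Result:
name   | department | manager
-------+------------+--------
Xander | Operations | NULL   
Aaron  | NULL       | Xander 
Leo    | Design     | Xander 
Ivan   | NULL       | NULL   
Grace  | Sales      | NULL   
Mia    | Design     | Xander 
Pete   | Operations | Ivan   
Nate   | HR         | Mia    


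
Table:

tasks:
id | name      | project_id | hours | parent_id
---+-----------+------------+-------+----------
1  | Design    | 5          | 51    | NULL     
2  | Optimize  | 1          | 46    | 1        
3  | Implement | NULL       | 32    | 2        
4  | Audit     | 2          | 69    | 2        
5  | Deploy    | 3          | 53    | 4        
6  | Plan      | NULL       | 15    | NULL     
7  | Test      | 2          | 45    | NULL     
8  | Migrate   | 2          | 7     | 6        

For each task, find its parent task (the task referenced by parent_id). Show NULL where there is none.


This is a self-join: tasks is joined to a second copy of itself, matching each row's parent_id to another row's id. Use LEFT JOIN so rows with parent_id=NULL are kept.
  - task 1 (Design): parent_id=NULL -> NULL
  - task 2 (Optimize): parent_id=1 -> Design
  - task 3 (Implement): parent_id=2 -> Optimize
  - task 4 (Audit): parent_id=2 -> Optimize
  - task 5 (Deploy): parent_id=4 -> Audit
  - task 6 (Plan): parent_id=NULL -> NULL
  - task 7 (Test): parent_id=NULL -> NULL
  - task 8 (Migrate): parent_id=6 -> Plan

SQL:
SELECT a.name AS item, b.name AS parent
FROM tasks a
LEFT JOIN tasks b ON a.parent_id = b.id

Result:
item      | parent  
----------+---------
Design    | NULL    
Optimize  | Design  
Implement | Optimize
Audit     | Optimize
Deploy    | Audit   
Plan      | NULL    
Test      | NULL    
Migrate   | Plan    


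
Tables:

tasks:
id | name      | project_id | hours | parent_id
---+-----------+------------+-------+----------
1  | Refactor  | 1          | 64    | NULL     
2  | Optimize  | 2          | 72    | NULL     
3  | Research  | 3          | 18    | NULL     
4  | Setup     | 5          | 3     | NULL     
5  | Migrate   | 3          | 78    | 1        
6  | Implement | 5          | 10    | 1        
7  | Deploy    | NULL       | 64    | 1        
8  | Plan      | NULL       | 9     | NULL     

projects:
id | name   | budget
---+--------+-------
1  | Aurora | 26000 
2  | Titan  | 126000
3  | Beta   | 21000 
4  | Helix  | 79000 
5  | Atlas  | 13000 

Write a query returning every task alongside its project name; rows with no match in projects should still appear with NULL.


LEFT JOIN keeps every row from tasks (the left table); where project_id has no match in projects, the project columns become NULL. Walk through each task:
  - task 1 (Refactor): project_id=1 -> matches Aurora
  - task 2 (Optimize): project_id=2 -> matches Titan
  - task 3 (Research): project_id=3 -> matches Beta
  - task 4 (Setup): project_id=5 -> matches Atlas
  - task 5 (Migrate): project_id=3 -> matches Beta
  - task 6 (Implement): project_id=5 -> matches Atlas
  - task 7 (Deploy): project_id=NULL, no match -> kept with NULL
  - task 8 (Plan): project_id=NULL, no match -> kept with NULL
All 8 rows appear; 2 have NULL project.

SQL:
SELECT a.name, b.name AS project
FROM tasks a
LEFT JOIN projects b ON a.project_id = b.id

Result:
name      | project
----------+--------
Refactor  | Aurora 
Optimize  | Titan  
Research  | Beta   
Setup     | Atlas  
Migrate   | Beta   
Implement | Atlas  
Deploy    | NULL   
Plan      | NULL   


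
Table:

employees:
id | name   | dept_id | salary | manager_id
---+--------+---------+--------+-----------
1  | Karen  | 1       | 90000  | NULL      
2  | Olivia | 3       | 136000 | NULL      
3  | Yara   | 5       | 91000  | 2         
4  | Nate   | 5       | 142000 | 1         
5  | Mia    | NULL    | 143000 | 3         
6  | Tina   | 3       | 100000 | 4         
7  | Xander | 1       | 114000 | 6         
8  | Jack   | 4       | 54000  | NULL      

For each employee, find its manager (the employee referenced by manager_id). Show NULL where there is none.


This is a self-join: employees is joined to a second copy of itself, matching each row's manager_id to another row's id. Use LEFT JOIN so rows with manager_id=NULL are kept.
  - employee 1 (Karen): manager_id=NULL -> NULL
  - employee 2 (Olivia): manager_id=NULL -> NULL
  - employee 3 (Yara): manager_id=2 -> Olivia
  - employee 4 (Nate): manager_id=1 -> Karen
  - employee 5 (Mia): manager_id=3 -> Yara
  - employee 6 (Tina): manager_id=4 -> Nate
  - employee 7 (Xander): manager_id=6 -> Tina
  - employee 8 (Jack): manager_id=NULL -> NULL

SQL:
SELECT a.name AS item, b.name AS manager
FROM employees a
LEFT JOIN employees b ON a.manager_id = b.id

Result:
item   | manager
-------+--------
Karen  | NULL   
Olivia | NULL   
Yara   | Olivia 
Nate   | Karen  
Mia    | Yara   
Tina   | Nate   
Xander | Tina   
Jack   | NULL   


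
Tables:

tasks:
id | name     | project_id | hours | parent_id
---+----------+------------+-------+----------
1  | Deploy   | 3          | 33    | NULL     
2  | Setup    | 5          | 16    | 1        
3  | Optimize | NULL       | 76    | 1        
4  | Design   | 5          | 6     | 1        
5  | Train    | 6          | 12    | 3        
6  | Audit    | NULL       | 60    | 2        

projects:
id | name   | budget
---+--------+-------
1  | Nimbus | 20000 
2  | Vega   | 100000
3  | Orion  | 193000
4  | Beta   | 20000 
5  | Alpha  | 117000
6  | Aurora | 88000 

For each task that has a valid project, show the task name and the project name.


INNER JOIN keeps only tasks rows whose project_id matches an id in projects. Walk through each task:
  - task 1 (Deploy): project_id=3 -> matches Orion
  - task 2 (Setup): project_id=5 -> matches Alpha
  - task 3 (Optimize): project_id=NULL, no match -> dropped
  - task 4 (Design): project_id=5 -> matches Alpha
  - task 5 (Train): project_id=6 -> matches Aurora
  - task 6 (Audit): project_id=NULL, no match -> dropped
So 2 of 6 rows are dropped.

SQL:
SELECT a.name, b.name AS project
FROM tasks a
INNER JOIN projects b ON a.project_id = b.id

Result:
name   | project
-------+--------
Deploy | Orion  
Setup  | Alpha  
Design | Alpha  
Train  | Aurora 


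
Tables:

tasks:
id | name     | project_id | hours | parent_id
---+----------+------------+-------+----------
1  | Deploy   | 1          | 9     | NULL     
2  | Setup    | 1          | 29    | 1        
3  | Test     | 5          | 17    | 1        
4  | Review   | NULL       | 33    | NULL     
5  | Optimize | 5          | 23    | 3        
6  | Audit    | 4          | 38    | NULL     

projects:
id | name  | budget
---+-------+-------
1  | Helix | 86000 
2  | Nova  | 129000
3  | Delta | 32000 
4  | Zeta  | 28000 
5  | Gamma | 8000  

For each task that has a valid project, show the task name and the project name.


INNER JOIN keeps only tasks rows whose project_id matches an id in projects. Walk through each task:
  - task 1 (Deploy): project_id=1 -> matches Helix
  - task 2 (Setup): project_id=1 -> matches Helix
  - task 3 (Test): project_id=5 -> matches Gamma
  - task 4 (Review): project_id=NULL, no match -> dropped
  - task 5 (Optimize): project_id=5 -> matches Gamma
  - task 6 (Audit): project_id=4 -> matches Zeta
So 1 of 6 rows is dropped.

SQL:
SELECT a.name, b.name AS project
FROM tasks a
INNER JOIN projects b ON a.project_id = b.id

Result:
name     | project
---------+--------
Deploy   | Helix  
Setup    | Helix  
Test     | Gamma  
Optimize | Gamma  
Audit    | Zeta   


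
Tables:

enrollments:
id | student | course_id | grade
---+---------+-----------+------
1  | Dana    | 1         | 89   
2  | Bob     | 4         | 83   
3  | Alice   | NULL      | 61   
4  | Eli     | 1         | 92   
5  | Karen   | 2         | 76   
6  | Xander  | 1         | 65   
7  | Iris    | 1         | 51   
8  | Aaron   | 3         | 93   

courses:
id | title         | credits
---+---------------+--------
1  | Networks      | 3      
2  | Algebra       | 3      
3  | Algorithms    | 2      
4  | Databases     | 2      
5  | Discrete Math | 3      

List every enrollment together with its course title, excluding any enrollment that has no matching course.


INNER JOIN keeps only enrollments rows whose course_id matches an id in courses. Walk through each enrollment:
  - enrollment 1 (Dana): course_id=1 -> matches Networks
  - enrollment 2 (Bob): course_id=4 -> matches Databases
  - enrollment 3 (Alice): course_id=NULL, no match -> dropped
  - enrollment 4 (Eli): course_id=1 -> matches Networks
  - enrollment 5 (Karen): course_id=2 -> matches Algebra
  - enrollment 6 (Xander): course_id=1 -> matches Networks
  - enrollment 7 (Iris): course_id=1 -> matches Networks
  - enrollment 8 (Aaron): course_id=3 -> matches Algorithms
So 1 of 8 rows is dropped.

SQL:
SELECT a.student, b.title AS course
FROM enrollments a
INNER JOIN courses b ON a.course_id = b.id

Result:
student | course    
--------+-----------
Dana    | Networks  
Bob     | Databases 
Eli     | Networks  
Karen   | Algebra   
Xander  | Networks  
Iris    | Networks  
Aaron   | Algorithms


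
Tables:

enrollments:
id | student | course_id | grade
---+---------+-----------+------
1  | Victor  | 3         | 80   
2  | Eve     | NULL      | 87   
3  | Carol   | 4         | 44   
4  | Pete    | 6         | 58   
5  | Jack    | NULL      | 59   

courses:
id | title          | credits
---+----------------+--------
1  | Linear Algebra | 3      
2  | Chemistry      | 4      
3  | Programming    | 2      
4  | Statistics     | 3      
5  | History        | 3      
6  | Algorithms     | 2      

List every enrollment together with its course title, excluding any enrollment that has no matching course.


INNER JOIN keeps only enrollments rows whose course_id matches an id in courses. Walk through each enrollment:
  - enrollment 1 (Victor): course_id=3 -> matches Programming
  - enrollment 2 (Eve): course_id=NULL, no match -> dropped
  - enrollment 3 (Carol): course_id=4 -> matches Statistics
  - enrollment 4 (Pete): course_id=6 -> matches Algorithms
  - enrollment 5 (Jack): course_id=NULL, no match -> dropped
So 2 of 5 rows are dropped.

SQL:
SELECT a.student, b.title AS course
FROM enrollments a
INNER JOIN courses b ON a.course_id = b.id

Result:
student | course     
--------+------------
Victor  | Programming
Carol   | Statistics 
Pete    | Algorithms 


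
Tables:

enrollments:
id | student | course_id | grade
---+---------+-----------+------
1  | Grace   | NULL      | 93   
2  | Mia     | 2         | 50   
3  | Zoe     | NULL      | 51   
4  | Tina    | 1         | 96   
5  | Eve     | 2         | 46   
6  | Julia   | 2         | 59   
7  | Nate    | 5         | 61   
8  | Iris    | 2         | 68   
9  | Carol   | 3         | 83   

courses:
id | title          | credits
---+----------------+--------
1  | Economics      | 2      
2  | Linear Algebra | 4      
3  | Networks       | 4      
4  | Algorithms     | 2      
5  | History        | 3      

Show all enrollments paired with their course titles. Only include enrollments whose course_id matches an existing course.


INNER JOIN keeps only enrollments rows whose course_id matches an id in courses. Walk through each enrollment:
  - enrollment 1 (Grace): course_id=NULL, no match -> dropped
  - enrollment 2 (Mia): course_id=2 -> matches Linear Algebra
  - enrollment 3 (Zoe): course_id=NULL, no match -> dropped
  - enrollment 4 (Tina): course_id=1 -> matches Economics
  - enrollment 5 (Eve): course_id=2 -> matches Linear Algebra
  - enrollment 6 (Julia): course_id=2 -> matches Linear Algebra
  - enrollment 7 (Nate): course_id=5 -> matches History
  - enrollment 8 (Iris): course_id=2 -> matches Linear Algebra
  - enrollment 9 (Carol): course_id=3 -> matches Networks
So 2 of 9 rows are dropped.

SQL:
SELECT a.student, b.title AS course
FROM enrollments a
INNER JOIN courses b ON a.course_id = b.id

Result:
student | course        
--------+---------------
Mia     | Linear Algebra
Tina    | Economics     
Eve     | Linear Algebra
Julia   | Linear Algebra
Nate    | History       
Iris    | Linear Algebra
Carol   | Networks      


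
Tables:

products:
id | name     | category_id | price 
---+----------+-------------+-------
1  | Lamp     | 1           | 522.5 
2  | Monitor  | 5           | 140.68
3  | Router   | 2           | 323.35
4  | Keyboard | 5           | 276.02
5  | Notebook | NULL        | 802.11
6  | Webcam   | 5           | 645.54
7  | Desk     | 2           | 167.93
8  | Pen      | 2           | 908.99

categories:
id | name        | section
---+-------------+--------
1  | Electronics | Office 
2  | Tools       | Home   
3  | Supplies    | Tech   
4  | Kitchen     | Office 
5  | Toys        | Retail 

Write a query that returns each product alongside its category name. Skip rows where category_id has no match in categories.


INNER JOIN keeps only products rows whose category_id matches an id in categories. Walk through each product:
  - product 1 (Lamp): category_id=1 -> matches Electronics
  - product 2 (Monitor): category_id=5 -> matches Toys
  - product 3 (Router): category_id=2 -> matches Tools
  - product 4 (Keyboard): category_id=5 -> matches Toys
  - product 5 (Notebook): category_id=NULL, no match -> dropped
  - product 6 (Webcam): category_id=5 -> matches Toys
  - product 7 (Desk): category_id=2 -> matches Tools
  - product 8 (Pen): category_id=2 -> matches Tools
So 1 of 8 rows is dropped.

SQL:
SELECT a.name, b.name AS category
FROM products a
INNER JOIN categories b ON a.category_id = b.id

Result:
name     | category   
---------+------------
Lamp     | Electronics
Monitor  | Toys       
Router   | Tools      
Keyboard | Toys       
Webcam   | Toys       
Desk     | Tools      
Pen      | Tools      


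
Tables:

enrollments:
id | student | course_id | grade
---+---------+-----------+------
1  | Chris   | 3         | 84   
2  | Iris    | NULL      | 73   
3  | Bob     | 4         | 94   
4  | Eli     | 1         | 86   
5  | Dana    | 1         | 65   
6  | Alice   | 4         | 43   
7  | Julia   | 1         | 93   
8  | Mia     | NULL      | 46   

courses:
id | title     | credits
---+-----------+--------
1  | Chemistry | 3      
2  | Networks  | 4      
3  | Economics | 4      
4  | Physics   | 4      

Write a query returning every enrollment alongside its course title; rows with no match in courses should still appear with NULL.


LEFT JOIN keeps every row from enrollments (the left table); where course_id has no match in courses, the course columns become NULL. Walk through each enrollment:
  - enrollment 1 (Chris): course_id=3 -> matches Economics
  - enrollment 2 (Iris): course_id=NULL, no match -> kept with NULL
  - enrollment 3 (Bob): course_id=4 -> matches Physics
  - enrollment 4 (Eli): course_id=1 -> matches Chemistry
  - enrollment 5 (Dana): course_id=1 -> matches Chemistry
  - enrollment 6 (Alice): course_id=4 -> matches Physics
  - enrollment 7 (Julia): course_id=1 -> matches Chemistry
  - enrollment 8 (Mia): course_id=NULL, no match -> kept with NULL
All 8 rows appear; 2 have NULL course.

SQL:
SELECT a.student, b.title AS course
FROM enrollments a
LEFT JOIN courses b ON a.course_id = b.id

Result:
student | course   
--------+----------
Chris   | Economics
Iris    | NULL     
Bob     | Physics  
Eli     | Chemistry
Dana    | Chemistry
Alice   | Physics  
Julia   | Chemistry
Mia     | NULL     


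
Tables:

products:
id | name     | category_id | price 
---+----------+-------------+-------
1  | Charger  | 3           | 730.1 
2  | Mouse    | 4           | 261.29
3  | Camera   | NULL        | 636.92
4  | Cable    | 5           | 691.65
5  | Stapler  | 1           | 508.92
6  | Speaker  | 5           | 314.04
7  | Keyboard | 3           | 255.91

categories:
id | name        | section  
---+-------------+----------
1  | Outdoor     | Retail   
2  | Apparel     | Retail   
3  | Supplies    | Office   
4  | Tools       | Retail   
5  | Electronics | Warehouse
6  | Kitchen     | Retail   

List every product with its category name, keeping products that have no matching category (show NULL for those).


LEFT JOIN keeps every row from products (the left table); where category_id has no match in categories, the category columns become NULL. Walk through each product:
  - product 1 (Charger): category_id=3 -> matches Supplies
  - product 2 (Mouse): category_id=4 -> matches Tools
  - product 3 (Camera): category_id=NULL, no match -> kept with NULL
  - product 4 (Cable): category_id=5 -> matches Electronics
  - product 5 (Stapler): category_id=1 -> matches Outdoor
  - product 6 (Speaker): category_id=5 -> matches Electronics
  - product 7 (Keyboard): category_id=3 -> matches Supplies
All 7 rows appear; 1 has NULL category.

SQL:
SELECT a.name, b.name AS category
FROM products a
LEFT JOIN categories b ON a.category_id = b.id

Result:
name     | category   
---------+------------
Charger  | Supplies   
Mouse    | Tools      
Camera   | NULL       
Cable    | Electronics
Stapler  | Outdoor    
Speaker  | Electronics
Keyboard | Supplies   


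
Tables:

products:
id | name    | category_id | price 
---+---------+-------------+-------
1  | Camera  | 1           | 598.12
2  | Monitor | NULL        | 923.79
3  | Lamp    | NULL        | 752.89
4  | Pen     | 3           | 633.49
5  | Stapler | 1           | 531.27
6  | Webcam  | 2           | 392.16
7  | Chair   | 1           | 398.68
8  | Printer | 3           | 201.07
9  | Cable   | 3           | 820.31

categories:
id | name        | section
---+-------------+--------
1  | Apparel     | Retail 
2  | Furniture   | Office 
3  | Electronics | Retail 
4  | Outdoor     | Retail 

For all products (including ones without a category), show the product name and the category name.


LEFT JOIN keeps every row from products (the left table); where category_id has no match in categories, the category columns become NULL. Walk through each product:
  - product 1 (Camera): category_id=1 -> matches Apparel
  - product 2 (Monitor): category_id=NULL, no match -> kept with NULL
  - product 3 (Lamp): category_id=NULL, no match -> kept with NULL
  - product 4 (Pen): category_id=3 -> matches Electronics
  - product 5 (Stapler): category_id=1 -> matches Apparel
  - product 6 (Webcam): category_id=2 -> matches Furniture
  - product 7 (Chair): category_id=1 -> matches Apparel
  - product 8 (Printer): category_id=3 -> matches Electronics
  - product 9 (Cable): category_id=3 -> matches Electronics
All 9 rows appear; 2 have NULL category.

SQL:
SELECT a.name, b.name AS category
FROM products a
LEFT JOIN categories b ON a.category_id = b.id

Result:
name    | category   
--------+------------
Camera  | Apparel    
Monitor | NULL       
Lamp    | NULL       
Pen     | Electronics
Stapler | Apparel    
Webcam  | Furniture  
Chair   | Apparel    
Printer | Electronics
Cable   | Electronics


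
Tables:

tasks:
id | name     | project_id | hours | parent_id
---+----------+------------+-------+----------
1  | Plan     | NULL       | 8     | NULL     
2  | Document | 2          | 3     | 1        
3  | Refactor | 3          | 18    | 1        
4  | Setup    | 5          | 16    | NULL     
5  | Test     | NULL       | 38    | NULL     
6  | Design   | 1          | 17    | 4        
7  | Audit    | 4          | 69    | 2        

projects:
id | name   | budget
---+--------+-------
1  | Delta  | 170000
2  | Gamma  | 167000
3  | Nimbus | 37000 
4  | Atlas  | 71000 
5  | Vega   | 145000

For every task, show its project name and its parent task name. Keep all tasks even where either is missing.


Two LEFT JOINs from the same base table tasks: one to projects via project_id, one to tasks itself via parent_id. Both are LEFT so every task is preserved.
Match against projects:
  - task 1 (Plan): project_id=NULL, no match -> kept with NULL
  - task 2 (Document): project_id=2 -> matches Gamma
  - task 3 (Refactor): project_id=3 -> matches Nimbus
  - task 4 (Setup): project_id=5 -> matches Vega
  - task 5 (Test): project_id=NULL, no match -> kept with NULL
  - task 6 (Design): project_id=1 -> matches Delta
  - task 7 (Audit): project_id=4 -> matches Atlas
Match against tasks (self):
  - task 1 (Plan): parent_id=NULL -> NULL
  - task 2 (Document): parent_id=1 -> Plan
  - task 3 (Refactor): parent_id=1 -> Plan
  - task 4 (Setup): parent_id=NULL -> NULL
  - task 5 (Test): parent_id=NULL -> NULL
  - task 6 (Design): parent_id=4 -> Setup
  - task 7 (Audit): parent_id=2 -> Document

SQL:
SELECT a.name, b.name AS project, c.name AS parent
FROM tasks a
LEFT JOIN projects b ON a.project_id = b.id
LEFT JOIN tasks c ON a.parent_id = c.id

Result:
name     | project | parent  
---------+---------+---------
Plan     | NULL    | NULL    
Document | Gamma   | Plan    
Refactor | Nimbus  | Plan    
Setup    | Vega    | NULL    
Test     | NULL    | NULL    
Design   | Delta   | Setup   
Audit    | Atlas   | Document


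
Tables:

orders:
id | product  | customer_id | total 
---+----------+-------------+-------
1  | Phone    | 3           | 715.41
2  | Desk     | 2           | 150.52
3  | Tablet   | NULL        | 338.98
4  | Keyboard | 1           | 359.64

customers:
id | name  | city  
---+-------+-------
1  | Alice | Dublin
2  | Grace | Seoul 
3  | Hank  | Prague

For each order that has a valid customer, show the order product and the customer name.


INNER JOIN keeps only orders rows whose customer_id matches an id in customers. Walk through each order:
  - order 1 (Phone): customer_id=3 -> matches Hank
  - order 2 (Desk): customer_id=2 -> matches Grace
  - order 3 (Tablet): customer_id=NULL, no match -> dropped
  - order 4 (Keyboard): customer_id=1 -> matches Alice
So 1 of 4 rows is dropped.

SQL:
SELECT a.product, b.name AS customer
FROM orders a
INNER JOIN customers b ON a.customer_id = b.id

Result:
product  | customer
---------+---------
Phone    | Hank    
Desk     | Grace   
Keyboard | Alice   


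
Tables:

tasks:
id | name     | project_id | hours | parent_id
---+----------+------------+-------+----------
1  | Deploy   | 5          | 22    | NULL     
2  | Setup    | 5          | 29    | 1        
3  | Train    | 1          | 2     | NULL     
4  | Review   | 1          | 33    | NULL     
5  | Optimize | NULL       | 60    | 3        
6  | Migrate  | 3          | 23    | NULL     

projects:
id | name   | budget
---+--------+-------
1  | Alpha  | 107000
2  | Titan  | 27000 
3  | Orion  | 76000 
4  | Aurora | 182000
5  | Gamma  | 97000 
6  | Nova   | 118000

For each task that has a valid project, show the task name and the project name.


INNER JOIN keeps only tasks rows whose project_id matches an id in projects. Walk through each task:
  - task 1 (Deploy): project_id=5 -> matches Gamma
  - task 2 (Setup): project_id=5 -> matches Gamma
  - task 3 (Train): project_id=1 -> matches Alpha
  - task 4 (Review): project_id=1 -> matches Alpha
  - task 5 (Optimize): project_id=NULL, no match -> dropped
  - task 6 (Migrate): project_id=3 -> matches Orion
So 1 of 6 rows is dropped.

SQL:
SELECT a.name, b.name AS project
FROM tasks a
INNER JOIN projects b ON a.project_id = b.id

Result:
name    | project
--------+--------
Deploy  | Gamma  
Setup   | Gamma  
Train   | Alpha  
Review  | Alpha  
Migrate | Orion  


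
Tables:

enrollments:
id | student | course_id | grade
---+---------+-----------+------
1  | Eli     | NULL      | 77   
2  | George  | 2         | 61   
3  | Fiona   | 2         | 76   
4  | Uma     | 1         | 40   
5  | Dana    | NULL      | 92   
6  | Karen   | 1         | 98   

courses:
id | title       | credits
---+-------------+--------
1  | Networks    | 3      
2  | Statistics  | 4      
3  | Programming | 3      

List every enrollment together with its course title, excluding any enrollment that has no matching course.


INNER JOIN keeps only enrollments rows whose course_id matches an id in courses. Walk through each enrollment:
  - enrollment 1 (Eli): course_id=NULL, no match -> dropped
  - enrollment 2 (George): course_id=2 -> matches Statistics
  - enrollment 3 (Fiona): course_id=2 -> matches Statistics
  - enrollment 4 (Uma): course_id=1 -> matches Networks
  - enrollment 5 (Dana): course_id=NULL, no match -> dropped
  - enrollment 6 (Karen): course_id=1 -> matches Networks
So 2 of 6 rows are dropped.

SQL:
SELECT a.student, b.title AS course
FROM enrollments a
INNER JOIN courses b ON a.course_id = b.id

Result:
student | course    
--------+-----------
George  | Statistics
Fiona   | Statistics
Uma     | Networks  
Karen   | Networks  


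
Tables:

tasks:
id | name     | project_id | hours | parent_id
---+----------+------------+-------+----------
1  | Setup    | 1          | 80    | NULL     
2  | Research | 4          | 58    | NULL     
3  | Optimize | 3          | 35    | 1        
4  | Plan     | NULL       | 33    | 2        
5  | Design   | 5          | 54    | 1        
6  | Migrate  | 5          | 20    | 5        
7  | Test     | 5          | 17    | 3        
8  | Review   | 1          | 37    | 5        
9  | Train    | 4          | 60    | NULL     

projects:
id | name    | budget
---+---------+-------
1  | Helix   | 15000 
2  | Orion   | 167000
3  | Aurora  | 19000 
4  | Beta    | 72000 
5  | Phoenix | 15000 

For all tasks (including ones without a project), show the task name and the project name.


LEFT JOIN keeps every row from tasks (the left table); where project_id has no match in projects, the project columns become NULL. Walk through each task:
  - task 1 (Setup): project_id=1 -> matches Helix
  - task 2 (Research): project_id=4 -> matches Beta
  - task 3 (Optimize): project_id=3 -> matches Aurora
  - task 4 (Plan): project_id=NULL, no match -> kept with NULL
  - task 5 (Design): project_id=5 -> matches Phoenix
  - task 6 (Migrate): project_id=5 -> matches Phoenix
  - task 7 (Test): project_id=5 -> matches Phoenix
  - task 8 (Review): project_id=1 -> matches Helix
  - task 9 (Train): project_id=4 -> matches Beta
All 9 rows appear; 1 has NULL project.

SQL:
SELECT a.name, b.name AS project
FROM tasks a
LEFT JOIN projects b ON a.project_id = b.id

Result:
name     | project
---------+--------
Setup    | Helix  
Research | Beta   
Optimize | Aurora 
Plan     | NULL   
Design   | Phoenix
Migrate  | Phoenix
Test     | Phoenix
Review   | Helix  
Train    | Beta   


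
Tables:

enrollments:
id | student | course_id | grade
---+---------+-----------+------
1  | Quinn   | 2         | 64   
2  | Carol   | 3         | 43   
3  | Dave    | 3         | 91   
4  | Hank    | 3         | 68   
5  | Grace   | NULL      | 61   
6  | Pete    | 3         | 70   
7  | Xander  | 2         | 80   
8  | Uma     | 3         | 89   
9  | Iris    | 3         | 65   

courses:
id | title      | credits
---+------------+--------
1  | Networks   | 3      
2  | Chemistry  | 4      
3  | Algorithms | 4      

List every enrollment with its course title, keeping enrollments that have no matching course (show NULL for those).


LEFT JOIN keeps every row from enrollments (the left table); where course_id has no match in courses, the course columns become NULL. Walk through each enrollment:
  - enrollment 1 (Quinn): course_id=2 -> matches Chemistry
  - enrollment 2 (Carol): course_id=3 -> matches Algorithms
  - enrollment 3 (Dave): course_id=3 -> matches Algorithms
  - enrollment 4 (Hank): course_id=3 -> matches Algorithms
  - enrollment 5 (Grace): course_id=NULL, no match -> kept with NULL
  - enrollment 6 (Pete): course_id=3 -> matches Algorithms
  - enrollment 7 (Xander): course_id=2 -> matches Chemistry
  - enrollment 8 (Uma): course_id=3 -> matches Algorithms
  - enrollment 9 (Iris): course_id=3 -> matches Algorithms
All 9 rows appear; 1 has NULL course.

SQL:
SELECT a.student, b.title AS course
FROM enrollments a
LEFT JOIN courses b ON a.course_id = b.id

Result:
student | course    
--------+-----------
Quinn   | Chemistry 
Carol   | Algorithms
Dave    | Algorithms
Hank    | Algorithms
Grace   | NULL      
Pete    | Algorithms
Xander  | Chemistry 
Uma     | Algorithms
Iris    | Algorithms


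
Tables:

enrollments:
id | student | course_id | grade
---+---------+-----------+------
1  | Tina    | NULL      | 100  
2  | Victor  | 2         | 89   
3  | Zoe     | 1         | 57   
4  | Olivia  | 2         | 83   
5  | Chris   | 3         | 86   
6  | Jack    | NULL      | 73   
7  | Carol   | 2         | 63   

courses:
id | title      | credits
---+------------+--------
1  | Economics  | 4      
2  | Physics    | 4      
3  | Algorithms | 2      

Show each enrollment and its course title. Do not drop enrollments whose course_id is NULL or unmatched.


LEFT JOIN keeps every row from enrollments (the left table); where course_id has no match in courses, the course columns become NULL. Walk through each enrollment:
  - enrollment 1 (Tina): course_id=NULL, no match -> kept with NULL
  - enrollment 2 (Victor): course_id=2 -> matches Physics
  - enrollment 3 (Zoe): course_id=1 -> matches Economics
  - enrollment 4 (Olivia): course_id=2 -> matches Physics
  - enrollment 5 (Chris): course_id=3 -> matches Algorithms
  - enrollment 6 (Jack): course_id=NULL, no match -> kept with NULL
  - enrollment 7 (Carol): course_id=2 -> matches Physics
All 7 rows appear; 2 have NULL course.

SQL:
SELECT a.student, b.title AS course
FROM enrollments a
LEFT JOIN courses b ON a.course_id = b.id

Result:
student | course    
--------+-----------
Tina    | NULL      
Victor  | Physics   
Zoe     | Economics 
Olivia  | Physics   
Chris   | Algorithms
Jack    | NULL      
Carol   | Physics   


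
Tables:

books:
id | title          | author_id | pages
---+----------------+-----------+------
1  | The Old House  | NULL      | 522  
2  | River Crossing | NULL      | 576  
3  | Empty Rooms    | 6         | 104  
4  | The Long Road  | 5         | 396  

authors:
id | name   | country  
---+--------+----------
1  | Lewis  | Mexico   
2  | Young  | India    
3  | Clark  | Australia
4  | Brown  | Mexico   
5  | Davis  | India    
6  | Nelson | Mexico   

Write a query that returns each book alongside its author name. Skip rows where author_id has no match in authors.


INNER JOIN keeps only books rows whose author_id matches an id in authors. Walk through each book:
  - book 1 (The Old House): author_id=NULL, no match -> dropped
  - book 2 (River Crossing): author_id=NULL, no match -> dropped
  - book 3 (Empty Rooms): author_id=6 -> matches Nelson
  - book 4 (The Long Road): author_id=5 -> matches Davis
So 2 of 4 rows are dropped.

SQL:
SELECT a.title, b.name AS author
FROM books a
INNER JOIN authors b ON a.author_id = b.id

Result:
title         | author
--------------+-------
Empty Rooms   | Nelson
The Long Road | Davis 


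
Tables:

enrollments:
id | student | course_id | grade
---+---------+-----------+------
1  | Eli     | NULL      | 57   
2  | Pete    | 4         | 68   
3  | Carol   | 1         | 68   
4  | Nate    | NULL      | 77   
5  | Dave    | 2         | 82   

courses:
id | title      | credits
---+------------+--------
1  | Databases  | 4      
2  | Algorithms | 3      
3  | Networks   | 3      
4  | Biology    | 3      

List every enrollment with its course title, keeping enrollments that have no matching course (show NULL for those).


LEFT JOIN keeps every row from enrollments (the left table); where course_id has no match in courses, the course columns become NULL. Walk through each enrollment:
  - enrollment 1 (Eli): course_id=NULL, no match -> kept with NULL
  - enrollment 2 (Pete): course_id=4 -> matches Biology
  - enrollment 3 (Carol): course_id=1 -> matches Databases
  - enrollment 4 (Nate): course_id=NULL, no match -> kept with NULL
  - enrollment 5 (Dave): course_id=2 -> matches Algorithms
All 5 rows appear; 2 have NULL course.

SQL:
SELECT a.student, b.title AS course
FROM enrollments a
LEFT JOIN courses b ON a.course_id = b.id

Result:
student | course    
--------+-----------
Eli     | NULL      
Pete    | Biology   
Carol   | Databases 
Nate    | NULL      
Dave    | Algorithms


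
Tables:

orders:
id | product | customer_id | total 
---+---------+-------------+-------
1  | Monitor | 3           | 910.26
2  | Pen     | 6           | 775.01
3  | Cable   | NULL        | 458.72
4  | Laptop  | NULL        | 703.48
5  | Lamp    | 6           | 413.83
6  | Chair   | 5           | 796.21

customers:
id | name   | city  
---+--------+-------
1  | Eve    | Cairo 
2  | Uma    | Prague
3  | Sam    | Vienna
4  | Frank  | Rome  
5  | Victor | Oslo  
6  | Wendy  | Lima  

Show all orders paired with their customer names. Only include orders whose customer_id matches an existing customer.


INNER JOIN keeps only orders rows whose customer_id matches an id in customers. Walk through each order:
  - order 1 (Monitor): customer_id=3 -> matches Sam
  - order 2 (Pen): customer_id=6 -> matches Wendy
  - order 3 (Cable): customer_id=NULL, no match -> dropped
  - order 4 (Laptop): customer_id=NULL, no match -> dropped
  - order 5 (Lamp): customer_id=6 -> matches Wendy
  - order 6 (Chair): customer_id=5 -> matches Victor
So 2 of 6 rows are dropped.

SQL:
SELECT a.product, b.name AS customer
FROM orders a
INNER JOIN customers b ON a.customer_id = b.id

Result:
product | customer
--------+---------
Monitor | Sam     
Pen     | Wendy   
Lamp    | Wendy   
Chair   | Victor  


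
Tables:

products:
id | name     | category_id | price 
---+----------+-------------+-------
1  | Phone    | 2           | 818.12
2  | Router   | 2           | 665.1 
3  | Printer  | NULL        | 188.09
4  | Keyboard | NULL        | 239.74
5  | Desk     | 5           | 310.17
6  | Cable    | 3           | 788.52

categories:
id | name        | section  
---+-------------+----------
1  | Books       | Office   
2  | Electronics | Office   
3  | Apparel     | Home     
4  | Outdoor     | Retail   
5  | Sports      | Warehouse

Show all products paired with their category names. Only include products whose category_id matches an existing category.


INNER JOIN keeps only products rows whose category_id matches an id in categories. Walk through each product:
  - product 1 (Phone): category_id=2 -> matches Electronics
  - product 2 (Router): category_id=2 -> matches Electronics
  - product 3 (Printer): category_id=NULL, no match -> dropped
  - product 4 (Keyboard): category_id=NULL, no match -> dropped
  - product 5 (Desk): category_id=5 -> matches Sports
  - product 6 (Cable): category_id=3 -> matches Apparel
So 2 of 6 rows are dropped.

SQL:
SELECT a.name, b.name AS category
FROM products a
INNER JOIN categories b ON a.category_id = b.id

Result:
name   | category   
-------+------------
Phone  | Electronics
Router | Electronics
Desk   | Sports     
Cable  | Apparel    


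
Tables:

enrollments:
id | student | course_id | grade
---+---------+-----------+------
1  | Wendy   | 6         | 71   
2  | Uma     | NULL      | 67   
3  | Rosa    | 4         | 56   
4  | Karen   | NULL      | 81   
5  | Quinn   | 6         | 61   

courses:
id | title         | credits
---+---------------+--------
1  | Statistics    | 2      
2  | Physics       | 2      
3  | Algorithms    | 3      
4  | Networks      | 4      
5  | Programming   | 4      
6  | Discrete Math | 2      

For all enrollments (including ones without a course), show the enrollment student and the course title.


LEFT JOIN keeps every row from enrollments (the left table); where course_id has no match in courses, the course columns become NULL. Walk through each enrollment:
  - enrollment 1 (Wendy): course_id=6 -> matches Discrete Math
  - enrollment 2 (Uma): course_id=NULL, no match -> kept with NULL
  - enrollment 3 (Rosa): course_id=4 -> matches Networks
  - enrollment 4 (Karen): course_id=NULL, no match -> kept with NULL
  - enrollment 5 (Quinn): course_id=6 -> matches Discrete Math
All 5 rows appear; 2 have NULL course.

SQL:
SELECT a.student, b.title AS course
FROM enrollments a
LEFT JOIN courses b ON a.course_id = b.id

Result:
student | course       
--------+--------------
Wendy   | Discrete Math
Uma     | NULL         
Rosa    | Networks     
Karen   | NULL         
Quinn   | Discrete Math
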